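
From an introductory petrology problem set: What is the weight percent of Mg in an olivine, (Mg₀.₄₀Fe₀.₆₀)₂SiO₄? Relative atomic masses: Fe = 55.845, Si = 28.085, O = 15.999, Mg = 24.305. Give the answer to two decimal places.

Molar mass of (Mg₀.₄₀Fe₀.₆₀)₂SiO₄: 0.80×24.305 + 1.20×55.845 + 1×28.085 + 4×15.999 = 178.539 g/mol.
Mass of Mg per formula unit: 0.80 × 24.305 = 19.444 g.
Weight fraction Mg = 19.444 / 178.539 = 0.1089.

10.89 mass %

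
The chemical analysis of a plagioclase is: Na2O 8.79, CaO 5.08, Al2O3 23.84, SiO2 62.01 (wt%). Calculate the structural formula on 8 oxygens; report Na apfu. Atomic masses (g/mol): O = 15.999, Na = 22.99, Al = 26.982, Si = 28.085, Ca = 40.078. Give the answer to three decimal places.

0.757 Na apfu

Na2O (M=61.979): mol = 0.14182; Na = 0.28364, O = 0.14182.
CaO (M=56.077): mol = 0.09059; Ca = 0.09059, O = 0.09059.
Al2O3 (M=101.961): mol = 0.23381; Al = 0.46762, O = 0.70143.
SiO2 (M=60.083): mol = 1.03207; Si = 1.03207, O = 2.06414.
ΣO = 2.99798; factor = 8/ΣO = 2.66846.
Na apfu = 0.28364 × 2.66846 = 0.757.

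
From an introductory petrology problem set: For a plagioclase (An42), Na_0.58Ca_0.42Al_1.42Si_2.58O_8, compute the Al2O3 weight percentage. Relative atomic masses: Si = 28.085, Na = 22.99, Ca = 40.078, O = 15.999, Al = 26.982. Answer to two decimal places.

Molar mass of Na_0.58Ca_0.42Al_1.42Si_2.58O_8 = 0.58×22.99 + 0.42×40.078 + 1.42×26.982 + 2.58×28.085 + 8×15.999 = 268.933 g/mol.
Each formula unit contains 1.42 Al, equivalent to 1.42/2 = 0.7100 mol Al2O3.
M(Al2O3) = 2×26.982 + 3×15.999 = 101.961 g/mol.
Mass of Al2O3 per formula unit = 0.7100 × 101.961 = 72.392 g.
Al2O3 wt% = 72.392 / 268.933 × 100 = 26.92%.

26.92 wt%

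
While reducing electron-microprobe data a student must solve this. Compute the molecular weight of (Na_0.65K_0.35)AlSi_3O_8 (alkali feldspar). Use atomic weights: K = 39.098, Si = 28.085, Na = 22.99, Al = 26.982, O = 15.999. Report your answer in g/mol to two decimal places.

267.86 g/mol

M = 0.65×22.99 + 0.35×39.098 + 1×26.982 + 3×28.085 + 8×15.999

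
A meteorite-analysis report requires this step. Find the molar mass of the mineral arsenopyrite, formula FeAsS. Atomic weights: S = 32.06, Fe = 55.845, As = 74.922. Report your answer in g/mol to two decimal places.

Fe: 1 × 55.845 = 55.8450
As: 1 × 74.922 = 74.9220
S: 1 × 32.06 = 32.0600
Summing the contributions gives the formula mass.

162.83 g/mol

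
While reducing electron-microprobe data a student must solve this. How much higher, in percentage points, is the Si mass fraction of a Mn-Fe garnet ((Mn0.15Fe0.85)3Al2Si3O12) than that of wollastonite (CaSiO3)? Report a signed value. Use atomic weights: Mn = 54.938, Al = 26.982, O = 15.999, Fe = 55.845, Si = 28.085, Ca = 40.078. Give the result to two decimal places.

-7.24 percentage points

M((Mn0.15Fe0.85)3Al2Si3O12) = 497.334 g/mol, so wt% Si = 84.255/497.334 × 100 = 16.94%.
M(CaSiO3) = 116.160 g/mol, so wt% Si = 28.085/116.160 × 100 = 24.18%.
16.94 − 24.18 = -7.24 pp.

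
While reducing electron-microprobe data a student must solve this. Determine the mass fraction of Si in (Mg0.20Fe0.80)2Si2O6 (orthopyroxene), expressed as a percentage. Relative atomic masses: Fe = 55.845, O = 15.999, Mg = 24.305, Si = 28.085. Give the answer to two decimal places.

M((Mg0.20Fe0.80)2Si2O6) = 251.238 g/mol.
Si contributes 2 × 28.085 = 56.170 g per mole.
56.170/251.238 = 0.2236 → 22.36%.

22.36 wt%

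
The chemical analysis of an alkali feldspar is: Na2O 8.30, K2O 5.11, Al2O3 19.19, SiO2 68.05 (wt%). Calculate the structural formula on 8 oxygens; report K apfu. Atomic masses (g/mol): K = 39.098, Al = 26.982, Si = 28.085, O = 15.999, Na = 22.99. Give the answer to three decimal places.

0.288 K apfu

8.30 wt% Na2O ÷ 61.979 g/mol = 0.13392 mol, giving 0.26784 Na and 0.13392 O.
5.11 wt% K2O ÷ 94.195 g/mol = 0.05425 mol, giving 0.10850 K and 0.05425 O.
19.19 wt% Al2O3 ÷ 101.961 g/mol = 0.18821 mol, giving 0.37642 Al and 0.56463 O.
68.05 wt% SiO2 ÷ 60.083 g/mol = 1.13260 mol, giving 1.13260 Si and 2.26520 O.
Oxygen sums to 3.01800; scaling by 8/3.01800 = 2.65076 puts the formula on 8 O.
K: 0.10850 × 2.65076 = 0.288 atoms per formula unit.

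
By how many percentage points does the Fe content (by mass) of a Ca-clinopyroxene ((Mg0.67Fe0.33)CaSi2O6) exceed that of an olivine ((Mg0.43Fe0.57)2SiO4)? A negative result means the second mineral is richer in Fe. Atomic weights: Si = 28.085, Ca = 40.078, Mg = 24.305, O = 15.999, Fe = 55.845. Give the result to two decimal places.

-27.92 percentage points

First mineral: 18.429 g Fe in 226.955 g formula = 8.12 wt% Fe.
Second mineral: 63.663 g Fe in 176.647 g formula = 36.04 wt% Fe.
8.12% − 36.04% gives a difference of -27.92 percentage points.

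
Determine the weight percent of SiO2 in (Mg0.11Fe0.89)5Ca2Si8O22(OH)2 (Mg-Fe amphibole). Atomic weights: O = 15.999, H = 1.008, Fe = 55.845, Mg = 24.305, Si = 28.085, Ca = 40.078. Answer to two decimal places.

50.45 wt%

Formula mass = 952.706 g/mol.
8 Si → 8.0000 mol SiO2 per formula unit; M(SiO2) = 60.083, so SiO2 mass = 480.664 g.
480.664/952.706 × 100 = 50.45 wt%.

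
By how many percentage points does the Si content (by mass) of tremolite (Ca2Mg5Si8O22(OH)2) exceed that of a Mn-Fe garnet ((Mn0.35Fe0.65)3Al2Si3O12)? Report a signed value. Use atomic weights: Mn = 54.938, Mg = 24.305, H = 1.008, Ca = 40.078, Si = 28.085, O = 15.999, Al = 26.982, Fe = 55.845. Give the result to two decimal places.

10.70 percentage points

First mineral: 224.680 g Si in 812.353 g formula = 27.66 wt% Si.
Second mineral: 84.255 g Si in 496.790 g formula = 16.96 wt% Si.
27.66% − 16.96% gives a difference of 10.70 percentage points.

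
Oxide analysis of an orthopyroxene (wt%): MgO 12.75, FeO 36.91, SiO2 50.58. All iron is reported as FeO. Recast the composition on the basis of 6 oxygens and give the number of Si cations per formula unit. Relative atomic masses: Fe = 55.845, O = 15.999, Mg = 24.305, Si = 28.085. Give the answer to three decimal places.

12.75 wt% MgO ÷ 40.304 g/mol = 0.31635 mol, giving 0.31635 Mg and 0.31635 O.
36.91 wt% FeO ÷ 71.844 g/mol = 0.51375 mol, giving 0.51375 Fe and 0.51375 O.
50.58 wt% SiO2 ÷ 60.083 g/mol = 0.84184 mol, giving 0.84184 Si and 1.68368 O.
Oxygen sums to 2.51378; scaling by 6/2.51378 = 2.38684 puts the formula on 6 O.
Si: 0.84184 × 2.38684 = 2.009 atoms per formula unit.

2.009 Si apfu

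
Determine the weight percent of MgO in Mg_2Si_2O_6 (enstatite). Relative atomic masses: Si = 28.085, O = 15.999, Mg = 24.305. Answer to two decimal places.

40.15 wt%

Formula mass = 200.774 g/mol.
2 Mg → 2.0000 mol MgO per formula unit; M(MgO) = 40.304, so MgO mass = 80.608 g.
80.608/200.774 × 100 = 40.15 wt%.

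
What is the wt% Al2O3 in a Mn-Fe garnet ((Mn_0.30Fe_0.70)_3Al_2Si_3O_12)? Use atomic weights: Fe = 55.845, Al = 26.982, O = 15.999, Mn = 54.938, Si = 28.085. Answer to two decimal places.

Molar mass of (Mn_0.30Fe_0.70)_3Al_2Si_3O_12 = 0.90*54.938 + 2.10*55.845 + 2*26.982 + 3*28.085 + 12*15.999 = 496.926 g/mol.
Each formula unit contains 2 Al, equivalent to 2/2 = 1.0000 mol Al2O3.
M(Al2O3) = 2×26.982 + 3×15.999 = 101.961 g/mol.
Mass of Al2O3 per formula unit = 1.0000 × 101.961 = 101.961 g.
Al2O3 wt% = 101.961 / 496.926 × 100 = 20.52%.

20.52 wt%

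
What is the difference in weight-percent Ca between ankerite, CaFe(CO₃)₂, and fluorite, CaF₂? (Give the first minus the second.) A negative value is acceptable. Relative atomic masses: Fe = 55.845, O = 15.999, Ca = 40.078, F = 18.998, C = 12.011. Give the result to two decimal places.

Ca in CaFe(CO₃)₂: molar mass 215.939 g/mol; 1×40.078 = 40.078 g → 18.56 wt%.
Ca in CaF₂: molar mass 78.074 g/mol; 1×40.078 = 40.078 g → 51.33 wt%.
Difference = 18.56 − 51.33 = -32.77 percentage points.

-32.77 percentage points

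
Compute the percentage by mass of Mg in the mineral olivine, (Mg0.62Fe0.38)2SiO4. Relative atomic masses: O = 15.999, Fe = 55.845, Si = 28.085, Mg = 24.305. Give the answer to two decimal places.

Formula mass = 1.24×24.305 + 0.76×55.845 + 1×28.085 + 4×15.999 = 164.661 g/mol, of which 30.138 g is Mg.
So Mg makes up 30.138/164.661 = 0.1830 of the mass, i.e. 18.30%.

18.30 mass %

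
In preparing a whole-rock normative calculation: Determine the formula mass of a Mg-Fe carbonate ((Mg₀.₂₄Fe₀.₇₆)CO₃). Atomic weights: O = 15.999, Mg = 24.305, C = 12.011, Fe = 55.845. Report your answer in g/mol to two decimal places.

108.28 g/mol

The formula mass is the sum 0.24*24.305 + 0.76*55.845 + 1*12.011 + 3*15.999.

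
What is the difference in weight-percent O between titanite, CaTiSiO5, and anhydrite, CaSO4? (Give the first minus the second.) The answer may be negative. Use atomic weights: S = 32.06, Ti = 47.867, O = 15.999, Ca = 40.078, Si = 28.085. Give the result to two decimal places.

M(CaTiSiO5) = 196.025 g/mol, so wt% O = 79.995/196.025 × 100 = 40.81%.
M(CaSO4) = 136.134 g/mol, so wt% O = 63.996/136.134 × 100 = 47.01%.
40.81 − 47.01 = -6.20 pp.

-6.20 percentage points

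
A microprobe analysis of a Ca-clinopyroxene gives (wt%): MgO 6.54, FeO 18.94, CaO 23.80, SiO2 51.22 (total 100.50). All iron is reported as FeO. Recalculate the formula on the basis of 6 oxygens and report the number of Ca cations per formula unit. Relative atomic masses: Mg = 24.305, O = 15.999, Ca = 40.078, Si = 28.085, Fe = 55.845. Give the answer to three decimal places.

MgO (M=40.304): mol = 0.16227; Mg = 0.16227, O = 0.16227.
FeO (M=71.844): mol = 0.26363; Fe = 0.26363, O = 0.26363.
CaO (M=56.077): mol = 0.42442; Ca = 0.42442, O = 0.42442.
SiO2 (M=60.083): mol = 0.85249; Si = 0.85249, O = 1.70498.
ΣO = 2.55530; factor = 6/ΣO = 2.34806.
Ca apfu = 0.42442 × 2.34806 = 0.997.

0.997 Ca apfu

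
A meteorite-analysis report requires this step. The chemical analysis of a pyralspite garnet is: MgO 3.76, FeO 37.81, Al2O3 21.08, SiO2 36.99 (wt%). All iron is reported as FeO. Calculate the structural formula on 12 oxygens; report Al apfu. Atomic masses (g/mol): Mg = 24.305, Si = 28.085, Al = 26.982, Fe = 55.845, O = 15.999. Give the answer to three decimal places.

2.008 Al apfu

MgO (M=40.304): mol = 0.09329; Mg = 0.09329, O = 0.09329.
FeO (M=71.844): mol = 0.52628; Fe = 0.52628, O = 0.52628.
Al2O3 (M=101.961): mol = 0.20675; Al = 0.41350, O = 0.62025.
SiO2 (M=60.083): mol = 0.61565; Si = 0.61565, O = 1.23130.
ΣO = 2.47112; factor = 12/ΣO = 4.85610.
Al apfu = 0.41350 × 4.85610 = 2.008.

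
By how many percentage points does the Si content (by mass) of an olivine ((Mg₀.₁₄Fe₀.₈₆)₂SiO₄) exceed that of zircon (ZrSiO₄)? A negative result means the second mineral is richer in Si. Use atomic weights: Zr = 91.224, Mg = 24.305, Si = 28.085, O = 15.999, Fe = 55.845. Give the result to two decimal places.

-0.91 percentage points

Si in (Mg₀.₁₄Fe₀.₈₆)₂SiO₄: molar mass 194.940 g/mol; 1×28.085 = 28.085 g → 14.41 wt%.
Si in ZrSiO₄: molar mass 183.305 g/mol; 1×28.085 = 28.085 g → 15.32 wt%.
Difference = 14.41 − 15.32 = -0.91 percentage points.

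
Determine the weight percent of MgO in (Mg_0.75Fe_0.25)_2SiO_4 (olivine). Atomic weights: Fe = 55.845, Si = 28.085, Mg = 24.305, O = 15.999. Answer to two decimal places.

M((Mg_0.75Fe_0.25)_2SiO_4) = 156.461 g/mol; M(MgO) = 40.304 g/mol.
Moles MgO per formula unit = 1.50 Mg ÷ 1 = 1.5000.
MgO fraction = (1.5000 × 40.304) / 156.461 = 60.456/156.461 = 0.3864.

38.64 wt%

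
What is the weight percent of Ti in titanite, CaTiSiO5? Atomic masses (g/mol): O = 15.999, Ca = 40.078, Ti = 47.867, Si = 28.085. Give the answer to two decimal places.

Molar mass of CaTiSiO5: 1·40.078 + 1·47.867 + 1·28.085 + 5·15.999 = 196.025 g/mol.
Mass of Ti per formula unit: 1 × 47.867 = 47.867 g.
Weight fraction Ti = 47.867 / 196.025 = 0.2442.

24.42 weight percent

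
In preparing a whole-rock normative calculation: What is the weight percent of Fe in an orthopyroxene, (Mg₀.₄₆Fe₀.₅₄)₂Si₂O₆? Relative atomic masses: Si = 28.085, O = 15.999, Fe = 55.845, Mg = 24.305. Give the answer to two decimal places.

M((Mg₀.₄₆Fe₀.₅₄)₂Si₂O₆) = 234.837 g/mol.
Fe contributes 1.08 × 55.845 = 60.313 g per mole.
60.313/234.837 = 0.2568 → 25.68%.

25.68 weight percent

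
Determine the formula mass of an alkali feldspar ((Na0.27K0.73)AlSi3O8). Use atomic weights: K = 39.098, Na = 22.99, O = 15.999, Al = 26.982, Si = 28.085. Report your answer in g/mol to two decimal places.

273.98 g/mol

M = 0.27(22.99) + 0.73(39.098) + 1(26.982) + 3(28.085) + 8(15.999)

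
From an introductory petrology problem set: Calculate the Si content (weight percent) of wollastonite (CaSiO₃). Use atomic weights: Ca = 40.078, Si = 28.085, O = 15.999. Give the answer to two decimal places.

M(CaSiO₃) = 116.160 g/mol.
Si contributes 1 × 28.085 = 28.085 g per mole.
28.085/116.160 = 0.2418 → 24.18%.

24.18 weight percent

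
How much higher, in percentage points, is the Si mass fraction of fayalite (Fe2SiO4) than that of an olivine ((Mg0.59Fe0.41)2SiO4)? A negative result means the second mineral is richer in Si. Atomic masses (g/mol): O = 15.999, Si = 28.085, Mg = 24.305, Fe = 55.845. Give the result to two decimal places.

First mineral: 28.085 g Si in 203.771 g formula = 13.78 wt% Si.
Second mineral: 28.085 g Si in 166.554 g formula = 16.86 wt% Si.
13.78% − 16.86% gives a difference of -3.08 percentage points.

-3.08 percentage points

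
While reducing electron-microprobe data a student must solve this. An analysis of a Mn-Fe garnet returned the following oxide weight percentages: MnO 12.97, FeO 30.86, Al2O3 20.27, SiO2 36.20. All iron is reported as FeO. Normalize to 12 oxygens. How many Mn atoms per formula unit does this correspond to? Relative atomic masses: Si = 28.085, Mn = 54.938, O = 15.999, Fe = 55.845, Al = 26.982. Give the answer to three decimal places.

MnO (M=70.937): mol = 0.18284; Mn = 0.18284, O = 0.18284.
FeO (M=71.844): mol = 0.42954; Fe = 0.42954, O = 0.42954.
Al2O3 (M=101.961): mol = 0.19880; Al = 0.39760, O = 0.59640.
SiO2 (M=60.083): mol = 0.60250; Si = 0.60250, O = 1.20500.
ΣO = 2.41378; factor = 12/ΣO = 4.97146.
Mn apfu = 0.18284 × 4.97146 = 0.909.

0.909 Mn apfu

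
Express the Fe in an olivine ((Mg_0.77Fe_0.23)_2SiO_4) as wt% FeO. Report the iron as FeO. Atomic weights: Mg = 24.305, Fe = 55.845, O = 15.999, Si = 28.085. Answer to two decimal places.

21.29 wt%

M((Mg_0.77Fe_0.23)_2SiO_4) = 155.199 g/mol; M(FeO) = 71.844 g/mol.
Moles FeO per formula unit = 0.46 Fe ÷ 1 = 0.4600.
FeO fraction = (0.4600 × 71.844) / 155.199 = 33.048/155.199 = 0.2129.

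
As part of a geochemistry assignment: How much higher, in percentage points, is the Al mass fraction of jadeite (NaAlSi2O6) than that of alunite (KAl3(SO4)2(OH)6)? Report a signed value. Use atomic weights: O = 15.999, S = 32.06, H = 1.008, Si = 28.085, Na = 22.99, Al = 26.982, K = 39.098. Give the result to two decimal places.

-6.19 percentage points

First mineral: 26.982 g Al in 202.136 g formula = 13.35 wt% Al.
Second mineral: 80.946 g Al in 414.198 g formula = 19.54 wt% Al.
13.35% − 19.54% gives a difference of -6.19 percentage points.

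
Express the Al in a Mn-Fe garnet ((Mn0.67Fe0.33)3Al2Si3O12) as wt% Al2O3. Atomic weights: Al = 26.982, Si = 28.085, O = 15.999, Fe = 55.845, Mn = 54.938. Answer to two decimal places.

M((Mn0.67Fe0.33)3Al2Si3O12) = 495.919 g/mol; M(Al2O3) = 101.961 g/mol.
Moles Al2O3 per formula unit = 2 Al ÷ 2 = 1.0000.
Al2O3 fraction = (1.0000 × 101.961) / 495.919 = 101.961/495.919 = 0.2056.

20.56 wt%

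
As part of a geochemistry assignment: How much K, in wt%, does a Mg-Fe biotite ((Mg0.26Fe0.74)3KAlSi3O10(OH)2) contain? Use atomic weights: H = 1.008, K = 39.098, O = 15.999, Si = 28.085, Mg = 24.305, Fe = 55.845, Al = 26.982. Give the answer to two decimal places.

M((Mg0.26Fe0.74)3KAlSi3O10(OH)2) = 487.273 g/mol.
K contributes 1 × 39.098 = 39.098 g per mole.
39.098/487.273 = 0.0802 → 8.02%.

8.02 wt%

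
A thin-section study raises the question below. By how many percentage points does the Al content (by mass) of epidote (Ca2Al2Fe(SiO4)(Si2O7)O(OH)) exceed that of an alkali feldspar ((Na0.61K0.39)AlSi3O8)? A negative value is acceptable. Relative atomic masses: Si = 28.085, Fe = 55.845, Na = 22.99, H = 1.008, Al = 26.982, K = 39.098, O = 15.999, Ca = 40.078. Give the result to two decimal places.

1.12 percentage points

Al in Ca2Al2Fe(SiO4)(Si2O7)O(OH): molar mass 483.215 g/mol; 2×26.982 = 53.964 g → 11.17 wt%.
Al in (Na0.61K0.39)AlSi3O8: molar mass 268.501 g/mol; 1×26.982 = 26.982 g → 10.05 wt%.
Difference = 11.17 − 10.05 = 1.12 percentage points.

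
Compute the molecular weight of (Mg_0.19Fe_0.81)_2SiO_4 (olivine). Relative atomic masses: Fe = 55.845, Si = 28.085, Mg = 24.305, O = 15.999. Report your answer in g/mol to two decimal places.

The formula mass is the sum 0.38×24.305 + 1.62×55.845 + 1×28.085 + 4×15.999.

191.79 g/mol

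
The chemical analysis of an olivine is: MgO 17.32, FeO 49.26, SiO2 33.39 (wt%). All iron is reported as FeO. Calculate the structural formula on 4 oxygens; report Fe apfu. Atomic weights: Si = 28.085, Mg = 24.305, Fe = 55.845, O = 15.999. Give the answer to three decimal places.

17.32 wt% MgO ÷ 40.304 g/mol = 0.42973 mol, giving 0.42973 Mg and 0.42973 O.
49.26 wt% FeO ÷ 71.844 g/mol = 0.68565 mol, giving 0.68565 Fe and 0.68565 O.
33.39 wt% SiO2 ÷ 60.083 g/mol = 0.55573 mol, giving 0.55573 Si and 1.11146 O.
Oxygen sums to 2.22684; scaling by 4/2.22684 = 1.79627 puts the formula on 4 O.
Fe: 0.68565 × 1.79627 = 1.232 atoms per formula unit.

1.232 Fe apfu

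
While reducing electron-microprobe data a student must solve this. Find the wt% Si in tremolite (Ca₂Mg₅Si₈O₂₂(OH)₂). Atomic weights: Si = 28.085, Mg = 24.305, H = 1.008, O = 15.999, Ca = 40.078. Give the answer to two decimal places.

27.66 wt%

Molar mass of Ca₂Mg₅Si₈O₂₂(OH)₂: 2*40.078 + 5*24.305 + 8*28.085 + 24*15.999 + 2*1.008 = 812.353 g/mol.
Mass of Si per formula unit: 8 × 28.085 = 224.680 g.
Weight fraction Si = 224.680 / 812.353 = 0.2766.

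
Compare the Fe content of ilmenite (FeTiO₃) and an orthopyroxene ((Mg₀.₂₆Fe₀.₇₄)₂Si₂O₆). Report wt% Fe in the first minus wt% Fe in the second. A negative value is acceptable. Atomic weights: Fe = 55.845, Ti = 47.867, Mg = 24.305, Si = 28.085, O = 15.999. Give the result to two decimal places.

First mineral: 55.845 g Fe in 151.709 g formula = 36.81 wt% Fe.
Second mineral: 82.651 g Fe in 247.453 g formula = 33.40 wt% Fe.
36.81% − 33.40% gives a difference of 3.41 percentage points.

3.41 percentage points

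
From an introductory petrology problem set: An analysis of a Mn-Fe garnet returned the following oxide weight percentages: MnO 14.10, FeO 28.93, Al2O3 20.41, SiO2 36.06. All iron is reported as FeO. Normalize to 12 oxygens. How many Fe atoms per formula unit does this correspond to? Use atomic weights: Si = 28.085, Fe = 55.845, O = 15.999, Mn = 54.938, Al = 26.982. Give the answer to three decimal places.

MnO (M=70.937): mol = 0.19877; Mn = 0.19877, O = 0.19877.
FeO (M=71.844): mol = 0.40268; Fe = 0.40268, O = 0.40268.
Al2O3 (M=101.961): mol = 0.20017; Al = 0.40034, O = 0.60051.
SiO2 (M=60.083): mol = 0.60017; Si = 0.60017, O = 1.20034.
ΣO = 2.40230; factor = 12/ΣO = 4.99521.
Fe apfu = 0.40268 × 4.99521 = 2.011.

2.011 Fe apfu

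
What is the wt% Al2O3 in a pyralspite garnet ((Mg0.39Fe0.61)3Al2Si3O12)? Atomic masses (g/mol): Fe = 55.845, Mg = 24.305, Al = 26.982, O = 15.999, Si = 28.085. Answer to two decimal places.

Formula mass = 460.840 g/mol.
2 Al → 1.0000 mol Al2O3 per formula unit; M(Al2O3) = 101.961, so Al2O3 mass = 101.961 g.
101.961/460.840 × 100 = 22.13 wt%.

22.13 wt%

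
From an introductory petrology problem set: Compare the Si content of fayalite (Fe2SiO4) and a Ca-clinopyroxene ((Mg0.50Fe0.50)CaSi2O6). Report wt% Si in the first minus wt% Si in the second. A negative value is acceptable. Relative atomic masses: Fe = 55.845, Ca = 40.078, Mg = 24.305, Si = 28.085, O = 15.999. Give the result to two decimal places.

Si in Fe2SiO4: molar mass 203.771 g/mol; 1×28.085 = 28.085 g → 13.78 wt%.
Si in (Mg0.50Fe0.50)CaSi2O6: molar mass 232.317 g/mol; 2×28.085 = 56.170 g → 24.18 wt%.
Difference = 13.78 − 24.18 = -10.40 percentage points.

-10.40 percentage points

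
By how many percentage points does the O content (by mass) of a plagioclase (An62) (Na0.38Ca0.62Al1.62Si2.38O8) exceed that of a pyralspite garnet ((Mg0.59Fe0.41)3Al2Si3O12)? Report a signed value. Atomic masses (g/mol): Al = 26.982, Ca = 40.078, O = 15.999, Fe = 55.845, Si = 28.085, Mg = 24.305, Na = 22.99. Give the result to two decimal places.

O in Na0.38Ca0.62Al1.62Si2.38O8: molar mass 272.130 g/mol; 8×15.999 = 127.992 g → 47.03 wt%.
O in (Mg0.59Fe0.41)3Al2Si3O12: molar mass 441.916 g/mol; 12×15.999 = 191.988 g → 43.44 wt%.
Difference = 47.03 − 43.44 = 3.59 percentage points.

3.59 percentage points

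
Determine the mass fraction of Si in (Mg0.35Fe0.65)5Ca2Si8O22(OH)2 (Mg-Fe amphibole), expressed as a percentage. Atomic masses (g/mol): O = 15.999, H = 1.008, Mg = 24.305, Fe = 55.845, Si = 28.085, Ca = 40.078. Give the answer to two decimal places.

24.56 weight percent

Molar mass of (Mg0.35Fe0.65)5Ca2Si8O22(OH)2: 1.75·24.305 + 3.25·55.845 + 2·40.078 + 8·28.085 + 24·15.999 + 2·1.008 = 914.858 g/mol.
Mass of Si per formula unit: 8 × 28.085 = 224.680 g.
Weight fraction Si = 224.680 / 914.858 = 0.2456.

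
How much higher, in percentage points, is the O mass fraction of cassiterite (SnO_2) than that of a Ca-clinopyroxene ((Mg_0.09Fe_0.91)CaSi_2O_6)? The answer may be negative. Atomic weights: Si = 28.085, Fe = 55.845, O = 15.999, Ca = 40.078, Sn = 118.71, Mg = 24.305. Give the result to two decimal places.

First mineral: 31.998 g O in 150.708 g formula = 21.23 wt% O.
Second mineral: 95.994 g O in 245.248 g formula = 39.14 wt% O.
21.23% − 39.14% gives a difference of -17.91 percentage points.

-17.91 percentage points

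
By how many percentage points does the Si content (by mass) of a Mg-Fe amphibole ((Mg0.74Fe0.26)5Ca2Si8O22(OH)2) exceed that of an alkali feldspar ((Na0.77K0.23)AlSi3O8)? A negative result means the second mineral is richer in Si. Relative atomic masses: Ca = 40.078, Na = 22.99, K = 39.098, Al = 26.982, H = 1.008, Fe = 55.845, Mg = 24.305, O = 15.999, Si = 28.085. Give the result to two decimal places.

First mineral: 224.680 g Si in 853.355 g formula = 26.33 wt% Si.
Second mineral: 84.255 g Si in 265.924 g formula = 31.68 wt% Si.
26.33% − 31.68% gives a difference of -5.35 percentage points.

-5.35 percentage points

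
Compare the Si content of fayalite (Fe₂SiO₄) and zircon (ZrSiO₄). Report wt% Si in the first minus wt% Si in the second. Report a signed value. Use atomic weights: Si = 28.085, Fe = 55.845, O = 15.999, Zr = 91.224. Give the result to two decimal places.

-1.54 percentage points

First mineral: 28.085 g Si in 203.771 g formula = 13.78 wt% Si.
Second mineral: 28.085 g Si in 183.305 g formula = 15.32 wt% Si.
13.78% − 15.32% gives a difference of -1.54 percentage points.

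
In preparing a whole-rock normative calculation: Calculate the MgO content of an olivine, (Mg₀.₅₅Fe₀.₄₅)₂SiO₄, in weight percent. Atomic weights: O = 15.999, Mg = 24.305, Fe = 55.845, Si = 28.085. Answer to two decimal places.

M((Mg₀.₅₅Fe₀.₄₅)₂SiO₄) = 169.077 g/mol; M(MgO) = 40.304 g/mol.
Moles MgO per formula unit = 1.10 Mg ÷ 1 = 1.1000.
MgO fraction = (1.1000 × 40.304) / 169.077 = 44.334/169.077 = 0.2622.

26.22 wt%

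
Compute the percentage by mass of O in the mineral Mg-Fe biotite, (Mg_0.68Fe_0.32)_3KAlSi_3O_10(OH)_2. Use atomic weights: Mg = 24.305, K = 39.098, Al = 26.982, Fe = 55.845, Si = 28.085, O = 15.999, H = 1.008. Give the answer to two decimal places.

42.90 wt%

M((Mg_0.68Fe_0.32)_3KAlSi_3O_10(OH)_2) = 447.532 g/mol.
O contributes 12 × 15.999 = 191.988 g per mole.
191.988/447.532 = 0.4290 → 42.90%.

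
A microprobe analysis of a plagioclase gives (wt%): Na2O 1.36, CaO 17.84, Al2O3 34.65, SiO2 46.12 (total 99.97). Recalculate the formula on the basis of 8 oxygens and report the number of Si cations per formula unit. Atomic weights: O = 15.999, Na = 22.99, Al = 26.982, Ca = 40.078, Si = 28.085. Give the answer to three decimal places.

Na2O (M=61.979): mol = 0.02194; Na = 0.04388, O = 0.02194.
CaO (M=56.077): mol = 0.31813; Ca = 0.31813, O = 0.31813.
Al2O3 (M=101.961): mol = 0.33984; Al = 0.67968, O = 1.01952.
SiO2 (M=60.083): mol = 0.76760; Si = 0.76760, O = 1.53520.
ΣO = 2.89479; factor = 8/ΣO = 2.76359.
Si apfu = 0.76760 × 2.76359 = 2.121.

2.121 Si apfu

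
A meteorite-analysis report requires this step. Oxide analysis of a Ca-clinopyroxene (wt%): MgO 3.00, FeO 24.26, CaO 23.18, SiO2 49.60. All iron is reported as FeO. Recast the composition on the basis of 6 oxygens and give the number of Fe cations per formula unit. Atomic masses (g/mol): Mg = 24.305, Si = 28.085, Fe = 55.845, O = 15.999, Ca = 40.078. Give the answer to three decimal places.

3.00 wt% MgO ÷ 40.304 g/mol = 0.07443 mol, giving 0.07443 Mg and 0.07443 O.
24.26 wt% FeO ÷ 71.844 g/mol = 0.33768 mol, giving 0.33768 Fe and 0.33768 O.
23.18 wt% CaO ÷ 56.077 g/mol = 0.41336 mol, giving 0.41336 Ca and 0.41336 O.
49.60 wt% SiO2 ÷ 60.083 g/mol = 0.82552 mol, giving 0.82552 Si and 1.65104 O.
Oxygen sums to 2.47651; scaling by 6/2.47651 = 2.42276 puts the formula on 6 O.
Fe: 0.33768 × 2.42276 = 0.818 atoms per formula unit.

0.818 Fe apfu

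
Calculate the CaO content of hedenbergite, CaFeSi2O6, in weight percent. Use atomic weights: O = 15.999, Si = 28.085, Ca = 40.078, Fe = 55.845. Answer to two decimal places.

Formula mass = 248.087 g/mol.
1 Ca → 1.0000 mol CaO per formula unit; M(CaO) = 56.077, so CaO mass = 56.077 g.
56.077/248.087 × 100 = 22.60 wt%.

22.60 wt%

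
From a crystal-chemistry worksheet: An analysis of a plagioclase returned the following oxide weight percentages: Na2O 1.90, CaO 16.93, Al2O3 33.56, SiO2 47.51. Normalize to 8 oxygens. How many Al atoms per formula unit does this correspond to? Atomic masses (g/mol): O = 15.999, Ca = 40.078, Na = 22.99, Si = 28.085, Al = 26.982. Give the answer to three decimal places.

Na2O: 1.90/61.979 = 0.03066 mol → 0.06132 mol Na, 0.03066 mol O.
CaO: 16.93/56.077 = 0.30191 mol → 0.30191 mol Ca, 0.30191 mol O.
Al2O3: 33.56/101.961 = 0.32915 mol → 0.65830 mol Al, 0.98745 mol O.
SiO2: 47.51/60.083 = 0.79074 mol → 0.79074 mol Si, 1.58148 mol O.
Total oxygen = 2.90150 mol. Normalization factor = 8/2.90150 = 2.75719.
Al per 8 O = 0.65830 × 2.75719 = 1.815.

1.815 Al apfu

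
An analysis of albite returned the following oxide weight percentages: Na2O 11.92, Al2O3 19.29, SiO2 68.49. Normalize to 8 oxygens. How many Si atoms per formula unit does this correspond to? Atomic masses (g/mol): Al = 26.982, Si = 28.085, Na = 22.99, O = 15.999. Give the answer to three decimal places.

Na2O: 11.92/61.979 = 0.19232 mol → 0.38464 mol Na, 0.19232 mol O.
Al2O3: 19.29/101.961 = 0.18919 mol → 0.37838 mol Al, 0.56757 mol O.
SiO2: 68.49/60.083 = 1.13992 mol → 1.13992 mol Si, 2.27984 mol O.
Total oxygen = 3.03973 mol. Normalization factor = 8/3.03973 = 2.63181.
Si per 8 O = 1.13992 × 2.63181 = 3.000.

3.000 Si apfu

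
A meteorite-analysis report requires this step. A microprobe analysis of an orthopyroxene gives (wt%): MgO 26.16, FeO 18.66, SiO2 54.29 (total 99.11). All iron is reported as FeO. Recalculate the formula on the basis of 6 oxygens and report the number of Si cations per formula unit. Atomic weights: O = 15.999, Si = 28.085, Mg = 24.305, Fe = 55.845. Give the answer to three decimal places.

MgO: 26.16/40.304 = 0.64907 mol → 0.64907 mol Mg, 0.64907 mol O.
FeO: 18.66/71.844 = 0.25973 mol → 0.25973 mol Fe, 0.25973 mol O.
SiO2: 54.29/60.083 = 0.90358 mol → 0.90358 mol Si, 1.80716 mol O.
Total oxygen = 2.71596 mol. Normalization factor = 6/2.71596 = 2.20916.
Si per 6 O = 0.90358 × 2.20916 = 1.996.

1.996 Si apfu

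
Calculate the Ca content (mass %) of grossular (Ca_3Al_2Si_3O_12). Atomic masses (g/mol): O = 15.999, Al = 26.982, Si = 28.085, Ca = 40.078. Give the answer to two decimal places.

26.69 mass %

M(Ca_3Al_2Si_3O_12) = 450.441 g/mol.
Ca contributes 3 × 40.078 = 120.234 g per mole.
120.234/450.441 = 0.2669 → 26.69%.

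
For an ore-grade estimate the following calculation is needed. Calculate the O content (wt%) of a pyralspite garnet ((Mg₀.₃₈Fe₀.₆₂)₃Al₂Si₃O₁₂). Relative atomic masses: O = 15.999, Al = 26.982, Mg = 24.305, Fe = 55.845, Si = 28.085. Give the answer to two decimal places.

41.58 wt%

Molar mass of (Mg₀.₃₈Fe₀.₆₂)₃Al₂Si₃O₁₂: 1.14·24.305 + 1.86·55.845 + 2·26.982 + 3·28.085 + 12·15.999 = 461.786 g/mol.
Mass of O per formula unit: 12 × 15.999 = 191.988 g.
Weight fraction O = 191.988 / 461.786 = 0.4158.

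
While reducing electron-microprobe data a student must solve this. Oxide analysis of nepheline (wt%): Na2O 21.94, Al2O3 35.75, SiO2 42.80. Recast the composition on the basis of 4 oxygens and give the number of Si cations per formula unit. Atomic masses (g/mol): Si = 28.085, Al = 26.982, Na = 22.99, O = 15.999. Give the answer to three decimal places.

Na2O: 21.94/61.979 = 0.35399 mol → 0.70798 mol Na, 0.35399 mol O.
Al2O3: 35.75/101.961 = 0.35062 mol → 0.70124 mol Al, 1.05186 mol O.
SiO2: 42.80/60.083 = 0.71235 mol → 0.71235 mol Si, 1.42470 mol O.
Total oxygen = 2.83055 mol. Normalization factor = 4/2.83055 = 1.41315.
Si per 4 O = 0.71235 × 1.41315 = 1.007.

1.007 Si apfu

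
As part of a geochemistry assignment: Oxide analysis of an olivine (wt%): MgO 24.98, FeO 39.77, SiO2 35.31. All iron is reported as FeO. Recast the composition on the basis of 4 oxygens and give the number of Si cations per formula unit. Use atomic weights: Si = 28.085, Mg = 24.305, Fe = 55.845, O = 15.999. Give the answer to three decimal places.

MgO (M=40.304): mol = 0.61979; Mg = 0.61979, O = 0.61979.
FeO (M=71.844): mol = 0.55356; Fe = 0.55356, O = 0.55356.
SiO2 (M=60.083): mol = 0.58769; Si = 0.58769, O = 1.17538.
ΣO = 2.34873; factor = 4/ΣO = 1.70305.
Si apfu = 0.58769 × 1.70305 = 1.001.

1.001 Si apfu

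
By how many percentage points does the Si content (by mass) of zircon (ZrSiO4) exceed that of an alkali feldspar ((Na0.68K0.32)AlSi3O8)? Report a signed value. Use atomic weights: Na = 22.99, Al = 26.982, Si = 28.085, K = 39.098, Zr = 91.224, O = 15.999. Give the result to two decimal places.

Si in ZrSiO4: molar mass 183.305 g/mol; 1×28.085 = 28.085 g → 15.32 wt%.
Si in (Na0.68K0.32)AlSi3O8: molar mass 267.374 g/mol; 3×28.085 = 84.255 g → 31.51 wt%.
Difference = 15.32 − 31.51 = -16.19 percentage points.

-16.19 percentage points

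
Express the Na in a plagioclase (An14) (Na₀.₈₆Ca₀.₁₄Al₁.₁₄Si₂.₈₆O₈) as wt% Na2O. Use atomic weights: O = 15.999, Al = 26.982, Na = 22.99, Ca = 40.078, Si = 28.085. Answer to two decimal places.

10.08 wt%

M(Na₀.₈₆Ca₀.₁₄Al₁.₁₄Si₂.₈₆O₈) = 264.457 g/mol; M(Na2O) = 61.979 g/mol.
Moles Na2O per formula unit = 0.86 Na ÷ 2 = 0.4300.
Na2O fraction = (0.4300 × 61.979) / 264.457 = 26.651/264.457 = 0.1008.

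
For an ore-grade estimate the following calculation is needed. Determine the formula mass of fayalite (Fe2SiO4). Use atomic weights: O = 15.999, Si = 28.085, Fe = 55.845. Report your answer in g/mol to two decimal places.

M = 2×55.845 + 1×28.085 + 4×15.999

203.77 g/mol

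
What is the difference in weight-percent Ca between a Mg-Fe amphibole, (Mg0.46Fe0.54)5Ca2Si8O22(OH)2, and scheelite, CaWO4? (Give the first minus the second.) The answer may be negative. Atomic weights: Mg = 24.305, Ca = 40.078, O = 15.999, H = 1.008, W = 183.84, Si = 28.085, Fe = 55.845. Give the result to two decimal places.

-4.99 percentage points

First mineral: 80.156 g Ca in 897.511 g formula = 8.93 wt% Ca.
Second mineral: 40.078 g Ca in 287.914 g formula = 13.92 wt% Ca.
8.93% − 13.92% gives a difference of -4.99 percentage points.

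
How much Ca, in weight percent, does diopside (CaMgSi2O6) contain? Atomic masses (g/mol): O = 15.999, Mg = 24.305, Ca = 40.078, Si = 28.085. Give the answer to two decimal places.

18.51 weight percent

M(CaMgSi2O6) = 216.547 g/mol.
Ca contributes 1 × 40.078 = 40.078 g per mole.
40.078/216.547 = 0.1851 → 18.51%.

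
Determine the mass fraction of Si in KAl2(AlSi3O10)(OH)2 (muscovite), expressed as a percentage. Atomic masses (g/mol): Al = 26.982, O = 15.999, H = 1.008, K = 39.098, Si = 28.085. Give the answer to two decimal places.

Formula mass = 1×39.098 + 3×26.982 + 3×28.085 + 12×15.999 + 2×1.008 = 398.303 g/mol, of which 84.255 g is Si.
So Si makes up 84.255/398.303 = 0.2115 of the mass, i.e. 21.15%.

21.15 wt%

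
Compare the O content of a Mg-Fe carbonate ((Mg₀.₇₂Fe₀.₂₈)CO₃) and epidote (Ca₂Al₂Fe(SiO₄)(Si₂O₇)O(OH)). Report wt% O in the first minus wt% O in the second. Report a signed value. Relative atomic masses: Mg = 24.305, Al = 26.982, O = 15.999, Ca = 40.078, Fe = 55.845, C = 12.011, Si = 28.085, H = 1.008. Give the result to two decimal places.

8.49 percentage points

O in (Mg₀.₇₂Fe₀.₂₈)CO₃: molar mass 93.144 g/mol; 3×15.999 = 47.997 g → 51.53 wt%.
O in Ca₂Al₂Fe(SiO₄)(Si₂O₇)O(OH): molar mass 483.215 g/mol; 13×15.999 = 207.987 g → 43.04 wt%.
Difference = 51.53 − 43.04 = 8.49 percentage points.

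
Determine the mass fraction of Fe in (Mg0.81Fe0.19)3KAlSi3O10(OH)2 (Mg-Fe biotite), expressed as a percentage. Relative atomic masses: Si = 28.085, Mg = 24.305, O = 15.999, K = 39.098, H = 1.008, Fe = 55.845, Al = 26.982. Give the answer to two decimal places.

Formula mass = 2.43·24.305 + 0.57·55.845 + 1·39.098 + 1·26.982 + 3·28.085 + 12·15.999 + 2·1.008 = 435.232 g/mol, of which 31.832 g is Fe.
So Fe makes up 31.832/435.232 = 0.0731 of the mass, i.e. 7.31%.

7.31 mass %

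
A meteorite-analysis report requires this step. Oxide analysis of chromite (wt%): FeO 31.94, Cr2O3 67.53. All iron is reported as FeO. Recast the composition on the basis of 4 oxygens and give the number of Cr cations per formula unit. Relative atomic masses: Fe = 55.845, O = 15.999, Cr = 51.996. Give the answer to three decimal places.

FeO: 31.94/71.844 = 0.44457 mol → 0.44457 mol Fe, 0.44457 mol O.
Cr2O3: 67.53/151.989 = 0.44431 mol → 0.88862 mol Cr, 1.33293 mol O.
Total oxygen = 1.77750 mol. Normalization factor = 4/1.77750 = 2.25035.
Cr per 4 O = 0.88862 × 2.25035 = 2.000.

2.000 Cr apfu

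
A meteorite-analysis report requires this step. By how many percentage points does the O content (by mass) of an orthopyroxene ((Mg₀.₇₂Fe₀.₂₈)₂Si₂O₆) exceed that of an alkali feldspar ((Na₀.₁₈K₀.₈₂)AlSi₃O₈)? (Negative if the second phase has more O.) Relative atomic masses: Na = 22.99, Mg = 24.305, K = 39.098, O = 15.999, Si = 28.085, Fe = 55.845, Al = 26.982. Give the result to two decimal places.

-2.52 percentage points

First mineral: 95.994 g O in 218.436 g formula = 43.95 wt% O.
Second mineral: 127.992 g O in 275.428 g formula = 46.47 wt% O.
43.95% − 46.47% gives a difference of -2.52 percentage points.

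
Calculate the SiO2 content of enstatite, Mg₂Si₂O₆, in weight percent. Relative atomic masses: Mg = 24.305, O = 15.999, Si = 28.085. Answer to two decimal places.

Molar mass of Mg₂Si₂O₆ = 2×24.305 + 2×28.085 + 6×15.999 = 200.774 g/mol.
Each formula unit contains 2 Si, equivalent to 2/1 = 2.0000 mol SiO2.
M(SiO2) = 1×28.085 + 2×15.999 = 60.083 g/mol.
Mass of SiO2 per formula unit = 2.0000 × 60.083 = 120.166 g.
SiO2 wt% = 120.166 / 200.774 × 100 = 59.85%.

59.85 wt%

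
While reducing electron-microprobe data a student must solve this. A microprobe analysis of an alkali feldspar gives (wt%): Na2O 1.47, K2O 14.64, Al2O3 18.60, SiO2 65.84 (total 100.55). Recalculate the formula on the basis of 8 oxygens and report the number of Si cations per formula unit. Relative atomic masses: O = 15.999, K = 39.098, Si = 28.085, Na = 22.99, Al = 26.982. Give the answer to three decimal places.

1.47 wt% Na2O ÷ 61.979 g/mol = 0.02372 mol, giving 0.04744 Na and 0.02372 O.
14.64 wt% K2O ÷ 94.195 g/mol = 0.15542 mol, giving 0.31084 K and 0.15542 O.
18.60 wt% Al2O3 ÷ 101.961 g/mol = 0.18242 mol, giving 0.36484 Al and 0.54726 O.
65.84 wt% SiO2 ÷ 60.083 g/mol = 1.09582 mol, giving 1.09582 Si and 2.19164 O.
Oxygen sums to 2.91804; scaling by 8/2.91804 = 2.74157 puts the formula on 8 O.
Si: 1.09582 × 2.74157 = 3.004 atoms per formula unit.

3.004 Si apfu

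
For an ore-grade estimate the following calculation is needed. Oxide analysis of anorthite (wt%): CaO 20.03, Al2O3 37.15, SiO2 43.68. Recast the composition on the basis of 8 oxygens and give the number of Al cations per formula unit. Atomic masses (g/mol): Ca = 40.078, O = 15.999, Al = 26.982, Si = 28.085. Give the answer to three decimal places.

2.007 Al apfu

CaO (M=56.077): mol = 0.35719; Ca = 0.35719, O = 0.35719.
Al2O3 (M=101.961): mol = 0.36435; Al = 0.72870, O = 1.09305.
SiO2 (M=60.083): mol = 0.72699; Si = 0.72699, O = 1.45398.
ΣO = 2.90422; factor = 8/ΣO = 2.75461.
Al apfu = 0.72870 × 2.75461 = 2.007.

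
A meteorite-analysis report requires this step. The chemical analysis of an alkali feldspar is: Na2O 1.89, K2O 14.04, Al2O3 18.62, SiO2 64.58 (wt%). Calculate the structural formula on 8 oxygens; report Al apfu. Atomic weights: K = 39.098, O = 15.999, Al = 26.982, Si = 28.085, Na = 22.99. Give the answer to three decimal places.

1.016 Al apfu

1.89 wt% Na2O ÷ 61.979 g/mol = 0.03049 mol, giving 0.06098 Na and 0.03049 O.
14.04 wt% K2O ÷ 94.195 g/mol = 0.14905 mol, giving 0.29810 K and 0.14905 O.
18.62 wt% Al2O3 ÷ 101.961 g/mol = 0.18262 mol, giving 0.36524 Al and 0.54786 O.
64.58 wt% SiO2 ÷ 60.083 g/mol = 1.07485 mol, giving 1.07485 Si and 2.14970 O.
Oxygen sums to 2.87710; scaling by 8/2.87710 = 2.78058 puts the formula on 8 O.
Al: 0.36524 × 2.78058 = 1.016 atoms per formula unit.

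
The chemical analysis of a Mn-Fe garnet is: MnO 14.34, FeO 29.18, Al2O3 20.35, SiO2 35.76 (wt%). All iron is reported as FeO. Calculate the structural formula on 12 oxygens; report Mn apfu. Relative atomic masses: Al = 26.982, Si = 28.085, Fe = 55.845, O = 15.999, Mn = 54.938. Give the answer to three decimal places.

MnO (M=70.937): mol = 0.20215; Mn = 0.20215, O = 0.20215.
FeO (M=71.844): mol = 0.40616; Fe = 0.40616, O = 0.40616.
Al2O3 (M=101.961): mol = 0.19959; Al = 0.39918, O = 0.59877.
SiO2 (M=60.083): mol = 0.59518; Si = 0.59518, O = 1.19036.
ΣO = 2.39744; factor = 12/ΣO = 5.00534.
Mn apfu = 0.20215 × 5.00534 = 1.012.

1.012 Mn apfu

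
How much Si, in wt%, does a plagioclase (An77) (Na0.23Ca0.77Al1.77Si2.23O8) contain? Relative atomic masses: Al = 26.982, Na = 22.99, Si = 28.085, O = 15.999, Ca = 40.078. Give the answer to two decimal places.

Formula mass = 0.23·22.99 + 0.77·40.078 + 1.77·26.982 + 2.23·28.085 + 8·15.999 = 274.527 g/mol, of which 62.630 g is Si.
So Si makes up 62.630/274.527 = 0.2281 of the mass, i.e. 22.81%.

22.81 wt%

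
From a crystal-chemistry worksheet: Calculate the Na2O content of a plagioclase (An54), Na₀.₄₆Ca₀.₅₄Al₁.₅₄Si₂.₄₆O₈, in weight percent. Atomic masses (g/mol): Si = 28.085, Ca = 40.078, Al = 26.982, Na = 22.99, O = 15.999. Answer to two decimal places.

5.26 wt%

Formula mass = 270.851 g/mol.
0.46 Na → 0.2300 mol Na2O per formula unit; M(Na2O) = 61.979, so Na2O mass = 14.255 g.
14.255/270.851 × 100 = 5.26 wt%.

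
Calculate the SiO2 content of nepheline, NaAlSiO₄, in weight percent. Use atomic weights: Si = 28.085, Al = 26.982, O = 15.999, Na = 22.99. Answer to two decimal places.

Molar mass of NaAlSiO₄ = 1·22.99 + 1·26.982 + 1·28.085 + 4·15.999 = 142.053 g/mol.
Each formula unit contains 1 Si, equivalent to 1/1 = 1.0000 mol SiO2.
M(SiO2) = 1×28.085 + 2×15.999 = 60.083 g/mol.
Mass of SiO2 per formula unit = 1.0000 × 60.083 = 60.083 g.
SiO2 wt% = 60.083 / 142.053 × 100 = 42.30%.

42.30 wt%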